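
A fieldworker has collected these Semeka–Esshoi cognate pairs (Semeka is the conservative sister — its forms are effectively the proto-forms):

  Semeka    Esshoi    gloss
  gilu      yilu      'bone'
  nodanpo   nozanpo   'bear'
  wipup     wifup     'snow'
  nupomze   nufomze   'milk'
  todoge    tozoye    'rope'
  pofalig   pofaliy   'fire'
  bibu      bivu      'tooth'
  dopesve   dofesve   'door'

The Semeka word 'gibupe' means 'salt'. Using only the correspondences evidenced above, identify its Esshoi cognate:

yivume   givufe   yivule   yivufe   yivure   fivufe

yivufe

gilu ~ yilu — Semeka g corresponds to Esshoi y word-initially before a front vowel.
bibu ~ bivu — Semeka b corresponds to Esshoi v between vowels (before a back vowel).
dopesve ~ dofesve — Semeka p corresponds to Esshoi f between vowels (before a front vowel).
Applying these to Semeka 'gibupe':
  gibupe → yibupe   (g→y word-initially before a front vowel)
  yibupe → yivupe   (b→v between vowels (before a back vowel))
  yivupe → yivufe   (p→f between vowels (before a front vowel))
So the Esshoi cognate is 'yivufe'.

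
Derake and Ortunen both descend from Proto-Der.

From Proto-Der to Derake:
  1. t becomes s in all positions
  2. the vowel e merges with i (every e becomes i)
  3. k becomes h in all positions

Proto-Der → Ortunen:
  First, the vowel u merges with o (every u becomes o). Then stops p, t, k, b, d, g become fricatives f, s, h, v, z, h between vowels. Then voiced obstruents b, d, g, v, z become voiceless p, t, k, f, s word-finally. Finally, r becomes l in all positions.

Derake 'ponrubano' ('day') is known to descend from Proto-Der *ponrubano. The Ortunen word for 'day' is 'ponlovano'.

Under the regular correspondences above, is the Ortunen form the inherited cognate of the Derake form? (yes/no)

yes

Derive the expected Ortunen reflex of *ponrubano:
Ortunen: *ponrubano > ponrobano > ponrovano > ponlovano  (by vowel merger, intervocalic lenition, unconditioned shift)
Ortunen 'ponlovano' matches the regular reflex exactly, so the pair is cognate.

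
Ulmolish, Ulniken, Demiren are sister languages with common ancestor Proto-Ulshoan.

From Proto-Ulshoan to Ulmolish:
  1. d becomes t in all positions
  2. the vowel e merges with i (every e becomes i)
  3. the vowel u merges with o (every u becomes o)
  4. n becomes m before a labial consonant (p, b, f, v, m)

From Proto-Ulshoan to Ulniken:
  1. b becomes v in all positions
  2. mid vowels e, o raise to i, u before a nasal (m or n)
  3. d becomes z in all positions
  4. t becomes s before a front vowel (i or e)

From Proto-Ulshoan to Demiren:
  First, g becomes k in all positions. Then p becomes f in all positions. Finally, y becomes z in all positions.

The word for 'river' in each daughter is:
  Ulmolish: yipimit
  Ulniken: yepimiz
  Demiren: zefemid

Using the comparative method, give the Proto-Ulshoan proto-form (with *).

Position 4: Ulmolish has i, Ulniken has i, Demiren has e. Demiren preserves e here (none of its changes turn any other segment into e), so the proto-segment is *e.
Position 1: Ulmolish has y, Ulniken has y, Demiren has z. Ulmolish preserves y here (none of its changes turn any other segment into y), so the proto-segment is *y.
Position 2: Ulmolish has i, Ulniken has e, Demiren has e. Ulniken preserves e here (none of its changes turn any other segment into e), so the proto-segment is *e.
Continuing position by position gives *yepemid; check it forward:
Ulmolish: *yepemid
  yepemid → yepemit   [unconditioned shift]
  yepemit → yipimit   [vowel merger]
  yipimit (rule 3 does not apply)
  yipimit (rule 4 does not apply)
  giving Ulmolish yipimit.
Ulniken: *yepemid > yepimid > yepimiz  (by pre-nasal raising, unconditioned shift)
Demiren: start from *yepemid.
  rule 1: no change — yepemid
  rule 2 (unconditioned shift): yepemid → yefemid
  rule 3 (unconditioned shift): yefemid → zefemid
  ⇒ Demiren zefemid
No other proto-form is consistent with every reflex, so the reconstruction is *yepemid.

*yepemid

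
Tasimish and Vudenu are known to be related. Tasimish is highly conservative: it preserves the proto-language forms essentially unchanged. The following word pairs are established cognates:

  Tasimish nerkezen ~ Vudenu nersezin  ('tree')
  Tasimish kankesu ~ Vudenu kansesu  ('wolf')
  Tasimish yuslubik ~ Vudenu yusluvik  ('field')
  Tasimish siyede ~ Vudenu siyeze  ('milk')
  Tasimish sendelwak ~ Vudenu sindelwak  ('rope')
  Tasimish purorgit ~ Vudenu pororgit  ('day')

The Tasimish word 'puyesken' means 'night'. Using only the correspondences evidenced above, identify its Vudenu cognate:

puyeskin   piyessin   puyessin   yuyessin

nerkezen ~ nersezin, kankesu ~ kansesu — Tasimish k corresponds to Vudenu s after a consonant, before a front vowel.
nerkezen ~ nersezin, sendelwak ~ sindelwak — Tasimish e corresponds to Vudenu i after a consonant, before a nasal.
Applying these to Tasimish 'puyesken':
  puyesken → puyessen   (k→s after a consonant, before a front vowel)
  puyessen → puyessin   (e→i after a consonant, before a nasal)
So the Vudenu cognate is 'puyessin'.

puyessin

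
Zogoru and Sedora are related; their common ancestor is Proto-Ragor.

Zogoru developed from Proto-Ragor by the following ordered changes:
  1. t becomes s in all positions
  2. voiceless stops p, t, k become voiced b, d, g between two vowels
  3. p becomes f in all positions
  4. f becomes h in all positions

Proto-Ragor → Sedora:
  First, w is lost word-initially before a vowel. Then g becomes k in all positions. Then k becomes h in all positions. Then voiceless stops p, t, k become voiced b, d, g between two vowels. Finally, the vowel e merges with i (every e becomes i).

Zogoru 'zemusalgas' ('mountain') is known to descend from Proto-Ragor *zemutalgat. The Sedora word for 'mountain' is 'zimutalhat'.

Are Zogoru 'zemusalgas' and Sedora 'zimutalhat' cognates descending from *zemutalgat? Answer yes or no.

no

Derive the expected Sedora reflex of *zemutalgat:
Sedora: start from *zemutalgat.
  rule 1: no change — zemutalgat
  rule 2 (unconditioned shift): zemutalgat → zemutalkat
  rule 3 (unconditioned shift): zemutalkat → zemutalhat
  rule 4 (intervocalic voicing): zemutalhat → zemudalhat
  rule 5 (vowel merger): zemudalhat → zimudalhat
  ⇒ Sedora zimudalhat
The regular Sedora reflex would be 'zimudalhat', but the attested form is 'zimutalhat'. The correspondence is irregular, so they are not cognates (the Sedora form has a different source).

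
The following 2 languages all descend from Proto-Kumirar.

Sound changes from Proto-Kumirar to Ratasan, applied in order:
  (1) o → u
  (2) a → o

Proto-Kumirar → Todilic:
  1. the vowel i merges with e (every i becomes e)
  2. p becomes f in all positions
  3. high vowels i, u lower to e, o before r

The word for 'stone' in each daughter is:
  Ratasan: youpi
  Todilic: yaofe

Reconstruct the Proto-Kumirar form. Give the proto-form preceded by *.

Position 3: Ratasan has u, Todilic has o. Taking the neighbouring segments as reconstructed: Ratasan u could go back to *o or *u; Todilic o can only go back to *o — the one source consistent with every daughter is *o.
Position 5: Ratasan has i, Todilic has e. Ratasan preserves i here (none of its changes turn any other segment into i), so the proto-segment is *i.
Position 4: Ratasan has p, Todilic has f. Ratasan preserves p here (none of its changes turn any other segment into p), so the proto-segment is *p.
Continuing position by position gives *yaopi; check it forward:
Ratasan: start from *yaopi.
  rule 1 (vowel merger): yaopi → yaupi
  rule 2 (vowel merger): yaupi → youpi
  ⇒ Ratasan youpi
Todilic: *yaopi
  yaopi → yaope   [vowel merger]
  yaope → yaofe   [unconditioned shift]
  yaofe (rule 3 does not apply)
  giving Todilic yaofe.
Only *yaopi yields all of Ratasan youpi, Todilic yaofe.

*yaopi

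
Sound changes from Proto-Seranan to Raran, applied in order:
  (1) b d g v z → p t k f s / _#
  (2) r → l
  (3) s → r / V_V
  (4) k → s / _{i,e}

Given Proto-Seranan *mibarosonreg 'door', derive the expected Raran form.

mibaloronlek

Raran: start from *mibarosonreg.
  rule 1 (final devoicing): mibarosonreg → mibarosonrek
  rule 2 (unconditioned shift): mibarosonrek → mibalosonlek
  rule 3 (rhotacism): mibalosonlek → mibaloronlek
  rule 4: no change — mibaloronlek
  ⇒ Raran mibaloronlek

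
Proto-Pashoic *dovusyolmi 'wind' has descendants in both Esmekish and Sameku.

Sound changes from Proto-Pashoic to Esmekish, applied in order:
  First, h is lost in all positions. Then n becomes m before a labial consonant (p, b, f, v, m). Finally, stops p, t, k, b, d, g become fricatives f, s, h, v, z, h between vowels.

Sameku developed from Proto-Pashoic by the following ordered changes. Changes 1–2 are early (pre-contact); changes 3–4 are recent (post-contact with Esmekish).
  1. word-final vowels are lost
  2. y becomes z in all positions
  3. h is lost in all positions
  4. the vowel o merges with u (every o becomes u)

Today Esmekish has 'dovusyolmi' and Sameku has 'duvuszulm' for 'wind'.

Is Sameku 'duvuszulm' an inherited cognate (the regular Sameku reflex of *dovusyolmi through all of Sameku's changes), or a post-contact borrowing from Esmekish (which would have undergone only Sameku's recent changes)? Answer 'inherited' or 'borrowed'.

inherited

If inherited, *dovusyolmi would pass through all of Sameku's changes:
Sameku: *dovusyolmi
  dovusyolmi → dovusyolm   [apocope]
  dovusyolm → dovuszolm   [unconditioned shift]
  dovuszolm (rule 3 does not apply)
  dovuszolm → duvuszulm   [vowel merger]
  giving Sameku duvuszulm.
If borrowed from Esmekish 'dovusyolmi' after the early changes, it would undergo only the recent ones:
  rule 3 (h-loss): no change (dovusyolmi)
  rule 4 (vowel merger): dovusyolmi → duvusyulmi
  ⇒ as a loan: duvusyulmi
Sameku 'duvuszulm' matches the inherited outcome exactly, so it is an inherited cognate, not a loan.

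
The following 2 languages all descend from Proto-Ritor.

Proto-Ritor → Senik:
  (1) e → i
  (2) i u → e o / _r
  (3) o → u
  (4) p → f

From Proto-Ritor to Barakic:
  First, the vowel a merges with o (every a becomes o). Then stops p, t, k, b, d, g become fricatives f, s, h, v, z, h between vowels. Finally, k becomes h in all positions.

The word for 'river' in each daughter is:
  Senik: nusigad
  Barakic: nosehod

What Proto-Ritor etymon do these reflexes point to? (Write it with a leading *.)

*nosegad

Position 6: Senik has a, Barakic has o. Senik preserves a here (none of its changes turn any other segment into a), so the proto-segment is *a.
Position 5: Senik has g, Barakic has h. Senik preserves g here (none of its changes turn any other segment into g), so the proto-segment is *g.
This points to *nosegad. Verify forward in each daughter:
Senik: start from *nosegad.
  rule 1 (vowel merger): nosegad → nosigad
  rule 2: no change — nosigad
  rule 3 (vowel merger): nosigad → nusigad
  rule 4: no change — nusigad
  ⇒ Senik nusigad
Barakic: *nosegad
  nosegad → nosegod   [vowel merger]
  nosegod → nosehod   [intervocalic lenition]
  nosehod (rule 3 does not apply)
  giving Barakic nosehod.
*nosegad is the unique common source.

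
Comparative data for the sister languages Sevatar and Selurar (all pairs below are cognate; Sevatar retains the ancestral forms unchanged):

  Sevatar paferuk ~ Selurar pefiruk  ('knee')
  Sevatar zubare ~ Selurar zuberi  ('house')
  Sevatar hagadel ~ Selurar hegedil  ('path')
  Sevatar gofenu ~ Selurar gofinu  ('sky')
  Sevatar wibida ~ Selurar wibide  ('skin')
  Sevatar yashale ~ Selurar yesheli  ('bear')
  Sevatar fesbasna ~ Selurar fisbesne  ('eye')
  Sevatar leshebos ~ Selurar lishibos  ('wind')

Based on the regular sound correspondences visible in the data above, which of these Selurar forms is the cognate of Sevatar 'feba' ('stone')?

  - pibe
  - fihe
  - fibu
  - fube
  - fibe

fibe

leshebos ~ lishibos — Sevatar e corresponds to Selurar i after a consonant, before a labial obstruent.
wibida ~ wibide, fesbasna ~ fisbesne — Sevatar a corresponds to Selurar e word-finally.
Applying these to Sevatar 'feba':
  feba → fiba   (e→i after a consonant, before a labial obstruent)
  fiba → fibe   (a→e word-finally)
So the Selurar cognate is 'fibe'.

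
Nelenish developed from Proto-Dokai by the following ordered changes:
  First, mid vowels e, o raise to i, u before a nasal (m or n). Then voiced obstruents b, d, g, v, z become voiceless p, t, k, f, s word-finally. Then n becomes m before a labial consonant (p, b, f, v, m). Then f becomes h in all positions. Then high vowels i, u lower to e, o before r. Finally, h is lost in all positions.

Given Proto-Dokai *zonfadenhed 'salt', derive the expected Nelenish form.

Nelenish: *zonfadenhed
  zonfadenhed → zunfadinhed   [pre-nasal raising]
  zunfadinhed → zunfadinhet   [final devoicing]
  zunfadinhet → zumfadinhet   [nasal place assimilation]
  zumfadinhet → zumhadinhet   [unconditioned shift]
  zumhadinhet (rule 5 does not apply)
  zumhadinhet → zumadinet   [h-loss]
  giving Nelenish zumadinet.

zumadinet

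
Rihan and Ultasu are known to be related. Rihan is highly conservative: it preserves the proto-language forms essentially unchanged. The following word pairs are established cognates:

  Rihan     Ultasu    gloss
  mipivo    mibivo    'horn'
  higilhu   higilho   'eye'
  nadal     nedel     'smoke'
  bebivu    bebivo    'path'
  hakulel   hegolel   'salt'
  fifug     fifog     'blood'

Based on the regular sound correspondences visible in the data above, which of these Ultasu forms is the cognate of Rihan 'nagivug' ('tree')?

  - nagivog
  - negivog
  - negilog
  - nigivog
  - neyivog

negivog

nadal ~ nedel, hakulel ~ hegolel — Rihan a corresponds to Ultasu e after a consonant, before a consonant other than r, m, n, p, b, f, v.
hakulel ~ hegolel, fifug ~ fifog — Rihan u corresponds to Ultasu o after a consonant, before a consonant other than r, m, n, p, b, f, v.
Applying these to Rihan 'nagivug':
  nagivug → negivug   (a→e after a consonant, before a consonant other than r, m, n, p, b, f, v)
  negivug → negivog   (u→o after a consonant, before a consonant other than r, m, n, p, b, f, v)
So the Ultasu cognate is 'negivog'.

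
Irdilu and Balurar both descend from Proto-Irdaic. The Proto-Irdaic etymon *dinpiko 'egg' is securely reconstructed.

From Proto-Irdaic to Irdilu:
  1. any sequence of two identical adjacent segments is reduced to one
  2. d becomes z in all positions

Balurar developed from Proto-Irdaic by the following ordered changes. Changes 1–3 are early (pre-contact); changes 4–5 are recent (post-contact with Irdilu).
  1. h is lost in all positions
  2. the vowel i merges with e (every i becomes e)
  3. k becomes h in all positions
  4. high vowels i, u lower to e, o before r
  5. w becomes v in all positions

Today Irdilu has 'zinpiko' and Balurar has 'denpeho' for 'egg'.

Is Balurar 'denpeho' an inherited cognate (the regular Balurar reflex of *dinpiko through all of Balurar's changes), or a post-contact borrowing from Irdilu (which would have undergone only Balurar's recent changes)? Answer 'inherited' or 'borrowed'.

inherited

If inherited, *dinpiko would pass through all of Balurar's changes:
Balurar: *dinpiko
  dinpiko (rule 1 does not apply)
  dinpiko → denpeko   [vowel merger]
  denpeko → denpeho   [unconditioned shift]
  denpeho (rule 4 does not apply)
  denpeho (rule 5 does not apply)
  giving Balurar denpeho.
If borrowed from Irdilu 'zinpiko' after the early changes, it would undergo only the recent ones:
  rule 4 (pre-rhotic lowering): no change (zinpiko)
  rule 5 (unconditioned shift): no change (zinpiko)
  ⇒ as a loan: zinpiko
Balurar 'denpeho' matches the inherited outcome exactly, so it is an inherited cognate, not a loan.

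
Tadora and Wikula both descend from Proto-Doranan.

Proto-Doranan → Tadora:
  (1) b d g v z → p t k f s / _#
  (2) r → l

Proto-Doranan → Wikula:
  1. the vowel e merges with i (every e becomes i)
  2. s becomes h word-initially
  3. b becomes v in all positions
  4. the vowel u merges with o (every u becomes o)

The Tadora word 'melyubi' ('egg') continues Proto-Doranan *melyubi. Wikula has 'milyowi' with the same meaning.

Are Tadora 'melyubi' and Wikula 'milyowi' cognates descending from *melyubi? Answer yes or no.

Derive the expected Wikula reflex of *melyubi:
Wikula: start from *melyubi.
  rule 1 (vowel merger): melyubi → milyubi
  rule 2: no change — milyubi
  rule 3 (unconditioned shift): milyubi → milyuvi
  rule 4 (vowel merger): milyuvi → milyovi
  ⇒ Wikula milyovi
The regular Wikula reflex would be 'milyovi', but the attested form is 'milyowi'. The correspondence is irregular, so they are not cognates (the Wikula form has a different source).

no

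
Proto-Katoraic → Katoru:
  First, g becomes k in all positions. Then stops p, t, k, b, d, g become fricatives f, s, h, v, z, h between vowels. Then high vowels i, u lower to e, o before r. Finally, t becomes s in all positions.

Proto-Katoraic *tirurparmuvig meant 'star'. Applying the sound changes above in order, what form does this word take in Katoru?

serorparmuvik

Katoru: start from *tirurparmuvig.
  rule 1 (unconditioned shift): tirurparmuvig → tirurparmuvik
  rule 2: no change — tirurparmuvik
  rule 3 (pre-rhotic lowering): tirurparmuvik → terorparmuvik
  rule 4 (unconditioned shift): terorparmuvik → serorparmuvik
  ⇒ Katoru serorparmuvik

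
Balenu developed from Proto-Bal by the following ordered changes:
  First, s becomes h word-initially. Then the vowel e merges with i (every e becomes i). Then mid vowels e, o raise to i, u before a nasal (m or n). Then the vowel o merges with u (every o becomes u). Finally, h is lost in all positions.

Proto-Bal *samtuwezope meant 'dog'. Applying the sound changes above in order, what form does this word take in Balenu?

amtuwizupi

Balenu: *samtuwezope > hamtuwezope > hamtuwizopi > hamtuwizupi > amtuwizupi  (by debuccalisation, vowel merger, vowel merger, h-loss)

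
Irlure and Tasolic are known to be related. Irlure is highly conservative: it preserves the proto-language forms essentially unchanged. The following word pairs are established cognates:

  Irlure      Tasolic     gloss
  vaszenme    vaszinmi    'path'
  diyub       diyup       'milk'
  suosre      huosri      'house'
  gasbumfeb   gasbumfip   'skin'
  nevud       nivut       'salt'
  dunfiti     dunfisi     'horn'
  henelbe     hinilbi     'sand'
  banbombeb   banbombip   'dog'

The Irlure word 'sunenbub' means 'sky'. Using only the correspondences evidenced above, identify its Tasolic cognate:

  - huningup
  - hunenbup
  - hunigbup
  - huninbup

huninbup

suosre ~ huosri — Irlure s corresponds to Tasolic h word-initially before a back vowel.
vaszenme ~ vaszinmi, henelbe ~ hinilbi — Irlure e corresponds to Tasolic i after a consonant, before a nasal.
diyub ~ diyup, gasbumfeb ~ gasbumfip — Irlure b corresponds to Tasolic p word-finally.
Applying these to Irlure 'sunenbub':
  sunenbub → hunenbub   (s→h word-initially before a back vowel)
  hunenbub → huninbub   (e→i after a consonant, before a nasal)
  huninbub → huninbup   (b→p word-finally)
So the Tasolic cognate is 'huninbup'.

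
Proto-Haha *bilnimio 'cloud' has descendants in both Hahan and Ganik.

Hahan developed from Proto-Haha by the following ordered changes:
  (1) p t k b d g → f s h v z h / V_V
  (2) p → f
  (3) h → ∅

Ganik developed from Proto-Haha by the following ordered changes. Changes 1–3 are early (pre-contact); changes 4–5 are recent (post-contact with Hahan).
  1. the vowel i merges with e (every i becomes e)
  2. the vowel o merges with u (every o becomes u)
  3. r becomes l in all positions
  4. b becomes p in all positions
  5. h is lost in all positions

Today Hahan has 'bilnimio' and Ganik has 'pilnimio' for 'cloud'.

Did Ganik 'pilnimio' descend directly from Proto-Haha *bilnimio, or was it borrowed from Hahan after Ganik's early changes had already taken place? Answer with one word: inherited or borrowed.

If inherited, *bilnimio would pass through all of Ganik's changes:
Ganik: *bilnimio > belnemeo > belnemeu > pelnemeu  (by vowel merger, vowel merger, unconditioned shift)
If borrowed from Hahan 'bilnimio' after the early changes, it would undergo only the recent ones:
  rule 4 (unconditioned shift): bilnimio → pilnimio
  rule 5 (h-loss): no change (pilnimio)
  ⇒ as a loan: pilnimio
Ganik 'pilnimio' matches the loan outcome 'pilnimio', not the inherited 'pelnemeu' — it skipped the early Ganik changes, so it was borrowed from Hahan.

borrowed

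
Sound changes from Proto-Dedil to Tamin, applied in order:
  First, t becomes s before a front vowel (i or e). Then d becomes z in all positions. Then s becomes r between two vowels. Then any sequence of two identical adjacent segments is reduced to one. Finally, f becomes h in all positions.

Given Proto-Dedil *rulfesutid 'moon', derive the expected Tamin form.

Tamin: *rulfesutid > rulfesusid > rulfesusiz > rulferuriz > rulheruriz  (by palatalisation, unconditioned shift, rhotacism, unconditioned shift)

rulheruriz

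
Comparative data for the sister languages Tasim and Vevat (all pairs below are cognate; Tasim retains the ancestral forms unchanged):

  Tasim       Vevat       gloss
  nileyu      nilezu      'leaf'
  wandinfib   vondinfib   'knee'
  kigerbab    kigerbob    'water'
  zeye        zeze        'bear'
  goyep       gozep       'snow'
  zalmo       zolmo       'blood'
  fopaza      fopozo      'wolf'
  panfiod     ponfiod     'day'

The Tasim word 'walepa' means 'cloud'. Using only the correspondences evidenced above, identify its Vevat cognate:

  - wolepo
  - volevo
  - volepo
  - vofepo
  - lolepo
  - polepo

wandinfib ~ vondinfib — Tasim w corresponds to Vevat v word-initially before a back vowel.
zalmo ~ zolmo, fopaza ~ fopozo — Tasim a corresponds to Vevat o after a consonant, before a consonant other than r, m, n, p, b, f, v.
fopaza ~ fopozo — Tasim a corresponds to Vevat o word-finally.
Applying these to Tasim 'walepa':
  walepa → valepa   (w→v word-initially before a back vowel)
  valepa → volepa   (a→o after a consonant, before a consonant other than r, m, n, p, b, f, v)
  volepa → volepo   (a→o word-finally)
So the Vevat cognate is 'volepo'.

volepo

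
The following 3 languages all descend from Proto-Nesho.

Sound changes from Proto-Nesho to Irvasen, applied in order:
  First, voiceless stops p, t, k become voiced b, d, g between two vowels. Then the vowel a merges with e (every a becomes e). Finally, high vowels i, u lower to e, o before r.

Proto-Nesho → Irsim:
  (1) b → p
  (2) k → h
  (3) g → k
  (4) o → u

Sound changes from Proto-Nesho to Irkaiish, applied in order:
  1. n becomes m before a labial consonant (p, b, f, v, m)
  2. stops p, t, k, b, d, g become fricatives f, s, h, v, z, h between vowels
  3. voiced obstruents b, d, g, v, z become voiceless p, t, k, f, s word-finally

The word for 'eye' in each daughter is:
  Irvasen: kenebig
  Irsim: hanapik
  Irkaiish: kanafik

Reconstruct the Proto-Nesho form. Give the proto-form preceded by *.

*kanapig

Position 2: Irvasen has e, Irsim has a, Irkaiish has a. Irsim preserves a here (none of its changes turn any other segment into a), so the proto-segment is *a.
Position 4: Irvasen has e, Irsim has a, Irkaiish has a. Irsim preserves a here (none of its changes turn any other segment into a), so the proto-segment is *a.
Position 1: Irvasen has k, Irsim has h, Irkaiish has k. Irvasen preserves k here (none of its changes turn any other segment into k), so the proto-segment is *k.
This points to *kanapig. Verify forward in each daughter:
Irvasen: start from *kanapig.
  rule 1 (intervocalic voicing): kanapig → kanabig
  rule 2 (vowel merger): kanabig → kenebig
  rule 3: no change — kenebig
  ⇒ Irvasen kenebig
Irsim: start from *kanapig.
  rule 1: no change — kanapig
  rule 2 (unconditioned shift): kanapig → hanapig
  rule 3 (unconditioned shift): hanapig → hanapik
  rule 4: no change — hanapik
  ⇒ Irsim hanapik
Irkaiish: *kanapig > kanafig > kanafik  (by intervocalic lenition, final devoicing)
Only *kanapig yields all of Irvasen kenebig, Irsim hanapik, Irkaiish kanafik.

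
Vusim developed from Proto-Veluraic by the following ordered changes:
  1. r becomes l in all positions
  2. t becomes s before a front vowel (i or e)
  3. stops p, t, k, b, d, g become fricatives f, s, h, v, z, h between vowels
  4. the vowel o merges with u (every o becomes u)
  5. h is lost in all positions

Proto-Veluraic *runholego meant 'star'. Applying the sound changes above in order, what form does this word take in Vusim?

Vusim: *runholego > lunholego > lunholeho > lunhulehu > lunuleu  (by unconditioned shift, intervocalic lenition, vowel merger, h-loss)

lunuleu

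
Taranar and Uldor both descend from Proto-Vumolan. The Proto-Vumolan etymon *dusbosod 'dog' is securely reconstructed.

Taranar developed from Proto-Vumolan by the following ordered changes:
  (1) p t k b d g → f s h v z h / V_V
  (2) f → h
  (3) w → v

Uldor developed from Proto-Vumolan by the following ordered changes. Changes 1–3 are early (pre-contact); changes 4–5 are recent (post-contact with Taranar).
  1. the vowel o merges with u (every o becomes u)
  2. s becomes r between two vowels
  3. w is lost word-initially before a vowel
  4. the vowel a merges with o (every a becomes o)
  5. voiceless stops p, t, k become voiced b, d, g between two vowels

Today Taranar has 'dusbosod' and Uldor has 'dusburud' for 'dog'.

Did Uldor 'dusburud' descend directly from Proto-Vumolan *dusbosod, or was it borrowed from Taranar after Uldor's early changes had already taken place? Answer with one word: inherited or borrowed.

If inherited, *dusbosod would pass through all of Uldor's changes:
Uldor: *dusbosod > dusbusud > dusburud  (by vowel merger, rhotacism)
If borrowed from Taranar 'dusbosod' after the early changes, it would undergo only the recent ones:
  rule 4 (vowel merger): no change (dusbosod)
  rule 5 (intervocalic voicing): no change (dusbosod)
  ⇒ as a loan: dusbosod
Uldor 'dusburud' matches the inherited outcome exactly, so it is an inherited cognate, not a loan.

inherited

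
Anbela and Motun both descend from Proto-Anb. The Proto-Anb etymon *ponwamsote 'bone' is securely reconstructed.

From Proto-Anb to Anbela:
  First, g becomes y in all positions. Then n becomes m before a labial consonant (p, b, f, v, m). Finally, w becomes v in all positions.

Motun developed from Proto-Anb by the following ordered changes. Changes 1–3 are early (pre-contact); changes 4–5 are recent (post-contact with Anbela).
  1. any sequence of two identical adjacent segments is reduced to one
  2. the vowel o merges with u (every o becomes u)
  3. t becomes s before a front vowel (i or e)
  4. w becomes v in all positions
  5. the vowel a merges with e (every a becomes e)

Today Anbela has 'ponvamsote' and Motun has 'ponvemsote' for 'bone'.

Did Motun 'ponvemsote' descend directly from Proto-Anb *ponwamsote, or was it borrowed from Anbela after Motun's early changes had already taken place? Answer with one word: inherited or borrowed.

If inherited, *ponwamsote would pass through all of Motun's changes:
Motun: *ponwamsote
  ponwamsote (rule 1 does not apply)
  ponwamsote → punwamsute   [vowel merger]
  punwamsute → punwamsuse   [palatalisation]
  punwamsuse → punvamsuse   [unconditioned shift]
  punvamsuse → punvemsuse   [vowel merger]
  giving Motun punvemsuse.
If borrowed from Anbela 'ponvamsote' after the early changes, it would undergo only the recent ones:
  rule 4 (unconditioned shift): no change (ponvamsote)
  rule 5 (vowel merger): ponvamsote → ponvemsote
  ⇒ as a loan: ponvemsote
Motun 'ponvemsote' matches the loan outcome 'ponvemsote', not the inherited 'punvemsuse' — it skipped the early Motun changes, so it was borrowed from Anbela.

borrowed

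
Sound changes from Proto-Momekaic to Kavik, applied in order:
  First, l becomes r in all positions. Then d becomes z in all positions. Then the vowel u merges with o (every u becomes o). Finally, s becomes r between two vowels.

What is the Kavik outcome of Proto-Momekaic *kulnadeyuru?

kornazeyoro

Kavik: *kulnadeyuru > kurnadeyuru > kurnazeyuru > kornazeyoro  (by unconditioned shift, unconditioned shift, vowel merger)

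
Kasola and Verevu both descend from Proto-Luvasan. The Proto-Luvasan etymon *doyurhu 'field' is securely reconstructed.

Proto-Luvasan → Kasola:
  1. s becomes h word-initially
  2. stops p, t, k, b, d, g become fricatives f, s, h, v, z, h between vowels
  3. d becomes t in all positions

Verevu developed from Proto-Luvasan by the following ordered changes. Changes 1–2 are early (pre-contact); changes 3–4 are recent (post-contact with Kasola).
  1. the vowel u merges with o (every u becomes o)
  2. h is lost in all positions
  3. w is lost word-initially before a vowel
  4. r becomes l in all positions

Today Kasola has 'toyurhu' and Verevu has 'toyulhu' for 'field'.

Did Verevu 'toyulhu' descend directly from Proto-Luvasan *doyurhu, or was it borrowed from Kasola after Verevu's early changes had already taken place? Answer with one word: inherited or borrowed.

If inherited, *doyurhu would pass through all of Verevu's changes:
Verevu: start from *doyurhu.
  rule 1 (vowel merger): doyurhu → doyorho
  rule 2 (h-loss): doyorho → doyoro
  rule 3: no change — doyoro
  rule 4 (unconditioned shift): doyoro → doyolo
  ⇒ Verevu doyolo
If borrowed from Kasola 'toyurhu' after the early changes, it would undergo only the recent ones:
  rule 3 (glide loss): no change (toyurhu)
  rule 4 (unconditioned shift): toyurhu → toyulhu
  ⇒ as a loan: toyulhu
Verevu 'toyulhu' matches the loan outcome 'toyulhu', not the inherited 'doyolo' — it skipped the early Verevu changes, so it was borrowed from Kasola.

borrowed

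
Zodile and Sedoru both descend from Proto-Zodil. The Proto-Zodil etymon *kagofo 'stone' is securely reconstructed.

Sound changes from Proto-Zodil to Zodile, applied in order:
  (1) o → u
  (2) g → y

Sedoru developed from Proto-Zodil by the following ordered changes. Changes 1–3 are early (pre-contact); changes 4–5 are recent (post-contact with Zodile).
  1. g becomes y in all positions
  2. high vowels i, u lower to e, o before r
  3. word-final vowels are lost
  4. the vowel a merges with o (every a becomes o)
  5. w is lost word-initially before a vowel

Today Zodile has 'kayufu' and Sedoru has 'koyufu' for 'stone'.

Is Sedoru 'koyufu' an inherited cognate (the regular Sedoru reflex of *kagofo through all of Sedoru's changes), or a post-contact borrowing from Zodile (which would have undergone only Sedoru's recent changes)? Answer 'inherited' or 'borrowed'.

borrowed

If inherited, *kagofo would pass through all of Sedoru's changes:
Sedoru: *kagofo > kayofo > kayof > koyof  (by unconditioned shift, apocope, vowel merger)
If borrowed from Zodile 'kayufu' after the early changes, it would undergo only the recent ones:
  rule 4 (vowel merger): kayufu → koyufu
  rule 5 (glide loss): no change (koyufu)
  ⇒ as a loan: koyufu
Sedoru 'koyufu' matches the loan outcome 'koyufu', not the inherited 'koyof' — it skipped the early Sedoru changes, so it was borrowed from Zodile.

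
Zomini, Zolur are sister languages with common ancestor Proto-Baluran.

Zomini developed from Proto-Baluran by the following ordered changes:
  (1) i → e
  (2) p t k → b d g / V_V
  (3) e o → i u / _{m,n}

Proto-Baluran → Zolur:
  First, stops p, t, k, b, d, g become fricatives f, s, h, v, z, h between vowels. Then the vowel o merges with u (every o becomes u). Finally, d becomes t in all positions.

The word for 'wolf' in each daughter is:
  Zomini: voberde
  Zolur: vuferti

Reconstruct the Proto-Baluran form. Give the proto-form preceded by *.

*voperdi

Position 7: Zomini has e, Zolur has i. Zolur preserves i here (none of its changes turn any other segment into i), so the proto-segment is *i.
Position 6: Zomini has d, Zolur has t. Taking the neighbouring segments as reconstructed: Zomini d can only go back to *d; Zolur t could go back to *t or *d — the one source consistent with every daughter is *d.
Position 2: Zomini has o, Zolur has u. Zomini preserves o here (none of its changes turn any other segment into o), so the proto-segment is *o.
Continuing position by position gives *voperdi; check it forward:
Zomini: start from *voperdi.
  rule 1 (vowel merger): voperdi → voperde
  rule 2 (intervocalic voicing): voperde → voberde
  rule 3: no change — voberde
  ⇒ Zomini voberde
Zolur: *voperdi > voferdi > vuferdi > vuferti  (by intervocalic lenition, vowel merger, unconditioned shift)
Only *voperdi yields all of Zomini voberde, Zolur vuferti.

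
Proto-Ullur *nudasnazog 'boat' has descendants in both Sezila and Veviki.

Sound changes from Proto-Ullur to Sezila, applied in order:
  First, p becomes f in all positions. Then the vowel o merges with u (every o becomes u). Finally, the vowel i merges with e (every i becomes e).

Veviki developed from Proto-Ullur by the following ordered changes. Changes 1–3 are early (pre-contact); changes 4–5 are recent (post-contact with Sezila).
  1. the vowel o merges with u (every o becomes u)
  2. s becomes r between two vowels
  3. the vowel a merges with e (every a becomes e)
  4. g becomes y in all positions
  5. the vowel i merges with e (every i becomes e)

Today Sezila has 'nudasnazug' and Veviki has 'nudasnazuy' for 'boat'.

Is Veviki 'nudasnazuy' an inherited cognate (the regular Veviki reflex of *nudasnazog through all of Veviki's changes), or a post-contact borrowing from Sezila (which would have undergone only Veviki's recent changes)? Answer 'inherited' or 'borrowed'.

borrowed

If inherited, *nudasnazog would pass through all of Veviki's changes:
Veviki: *nudasnazog > nudasnazug > nudesnezug > nudesnezuy  (by vowel merger, vowel merger, unconditioned shift)
If borrowed from Sezila 'nudasnazug' after the early changes, it would undergo only the recent ones:
  rule 4 (unconditioned shift): nudasnazug → nudasnazuy
  rule 5 (vowel merger): no change (nudasnazuy)
  ⇒ as a loan: nudasnazuy
Veviki 'nudasnazuy' matches the loan outcome 'nudasnazuy', not the inherited 'nudesnezuy' — it skipped the early Veviki changes, so it was borrowed from Sezila.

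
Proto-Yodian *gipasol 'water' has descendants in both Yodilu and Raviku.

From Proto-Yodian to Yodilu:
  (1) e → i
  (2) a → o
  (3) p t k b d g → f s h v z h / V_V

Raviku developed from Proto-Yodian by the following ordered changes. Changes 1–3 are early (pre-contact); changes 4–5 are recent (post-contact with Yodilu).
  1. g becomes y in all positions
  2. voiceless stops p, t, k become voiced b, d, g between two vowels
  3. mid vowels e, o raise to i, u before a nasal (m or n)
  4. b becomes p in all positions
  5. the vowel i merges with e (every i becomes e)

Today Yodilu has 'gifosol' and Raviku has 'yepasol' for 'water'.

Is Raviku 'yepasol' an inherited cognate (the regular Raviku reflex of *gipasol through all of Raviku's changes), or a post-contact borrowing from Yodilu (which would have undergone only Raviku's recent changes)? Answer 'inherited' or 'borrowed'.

inherited

If inherited, *gipasol would pass through all of Raviku's changes:
Raviku: start from *gipasol.
  rule 1 (unconditioned shift): gipasol → yipasol
  rule 2 (intervocalic voicing): yipasol → yibasol
  rule 3: no change — yibasol
  rule 4 (unconditioned shift): yibasol → yipasol
  rule 5 (vowel merger): yipasol → yepasol
  ⇒ Raviku yepasol
If borrowed from Yodilu 'gifosol' after the early changes, it would undergo only the recent ones:
  rule 4 (unconditioned shift): no change (gifosol)
  rule 5 (vowel merger): gifosol → gefosol
  ⇒ as a loan: gefosol
Raviku 'yepasol' matches the inherited outcome exactly, so it is an inherited cognate, not a loan.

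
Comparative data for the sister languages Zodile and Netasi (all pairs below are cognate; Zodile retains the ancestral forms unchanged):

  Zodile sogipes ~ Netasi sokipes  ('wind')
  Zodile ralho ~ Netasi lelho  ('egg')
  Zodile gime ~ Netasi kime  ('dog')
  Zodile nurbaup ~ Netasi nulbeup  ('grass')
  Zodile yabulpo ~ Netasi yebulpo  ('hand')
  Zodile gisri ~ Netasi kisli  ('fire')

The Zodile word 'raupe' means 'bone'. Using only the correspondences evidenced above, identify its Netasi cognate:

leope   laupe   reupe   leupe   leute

ralho ~ lelho — Zodile r corresponds to Netasi l word-initially before a back vowel.
nurbaup ~ nulbeup — Zodile a corresponds to Netasi e after a consonant, before a back vowel.
Applying these to Zodile 'raupe':
  raupe → laupe   (r→l word-initially before a back vowel)
  laupe → leupe   (a→e after a consonant, before a back vowel)
So the Netasi cognate is 'leupe'.

leupe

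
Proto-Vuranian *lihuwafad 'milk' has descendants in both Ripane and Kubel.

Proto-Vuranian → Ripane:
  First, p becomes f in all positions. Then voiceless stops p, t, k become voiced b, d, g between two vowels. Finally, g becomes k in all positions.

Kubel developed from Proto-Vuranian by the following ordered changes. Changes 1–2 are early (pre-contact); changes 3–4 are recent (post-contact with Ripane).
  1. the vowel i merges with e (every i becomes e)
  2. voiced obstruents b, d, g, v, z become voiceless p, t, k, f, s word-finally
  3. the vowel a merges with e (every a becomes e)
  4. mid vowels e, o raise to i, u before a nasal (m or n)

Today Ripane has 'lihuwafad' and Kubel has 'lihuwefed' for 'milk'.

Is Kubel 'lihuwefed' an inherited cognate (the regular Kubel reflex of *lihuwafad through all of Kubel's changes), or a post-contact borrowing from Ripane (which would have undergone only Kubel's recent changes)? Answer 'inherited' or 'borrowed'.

borrowed

If inherited, *lihuwafad would pass through all of Kubel's changes:
Kubel: *lihuwafad > lehuwafad > lehuwafat > lehuwefet  (by vowel merger, final devoicing, vowel merger)
If borrowed from Ripane 'lihuwafad' after the early changes, it would undergo only the recent ones:
  rule 3 (vowel merger): lihuwafad → lihuwefed
  rule 4 (pre-nasal raising): no change (lihuwefed)
  ⇒ as a loan: lihuwefed
Kubel 'lihuwefed' matches the loan outcome 'lihuwefed', not the inherited 'lehuwefet' — it skipped the early Kubel changes, so it was borrowed from Ripane.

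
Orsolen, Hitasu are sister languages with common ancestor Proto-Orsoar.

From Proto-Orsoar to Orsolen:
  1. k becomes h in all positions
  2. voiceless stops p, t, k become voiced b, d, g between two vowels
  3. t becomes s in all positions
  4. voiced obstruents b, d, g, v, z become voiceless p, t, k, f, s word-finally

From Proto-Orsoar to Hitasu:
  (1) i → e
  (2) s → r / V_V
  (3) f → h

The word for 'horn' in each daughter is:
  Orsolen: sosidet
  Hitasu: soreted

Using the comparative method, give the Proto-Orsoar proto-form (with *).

*sosited

Position 5: Orsolen has d, Hitasu has t. Hitasu preserves t here (none of its changes turn any other segment into t), so the proto-segment is *t.
Position 7: Orsolen has t, Hitasu has d. Hitasu preserves d here (none of its changes turn any other segment into d), so the proto-segment is *d.
This points to *sosited. Verify forward in each daughter:
Orsolen: *sosited > sosided > sosidet  (by intervocalic voicing, final devoicing)
Hitasu: start from *sosited.
  rule 1 (vowel merger): sosited → soseted
  rule 2 (rhotacism): soseted → soreted
  rule 3: no change — soreted
  ⇒ Hitasu soreted
*sosited is the unique common source.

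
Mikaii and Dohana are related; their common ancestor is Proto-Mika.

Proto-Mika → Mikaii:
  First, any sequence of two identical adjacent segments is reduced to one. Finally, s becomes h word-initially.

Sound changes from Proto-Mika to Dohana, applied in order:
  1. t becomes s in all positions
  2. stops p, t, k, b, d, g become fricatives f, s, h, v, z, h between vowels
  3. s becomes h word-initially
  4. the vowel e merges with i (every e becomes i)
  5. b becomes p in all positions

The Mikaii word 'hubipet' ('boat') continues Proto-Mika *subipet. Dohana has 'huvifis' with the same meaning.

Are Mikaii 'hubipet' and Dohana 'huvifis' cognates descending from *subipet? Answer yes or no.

yes

Derive the expected Dohana reflex of *subipet:
Dohana: start from *subipet.
  rule 1 (unconditioned shift): subipet → subipes
  rule 2 (intervocalic lenition): subipes → suvifes
  rule 3 (debuccalisation): suvifes → huvifes
  rule 4 (vowel merger): huvifes → huvifis
  rule 5: no change — huvifis
  ⇒ Dohana huvifis
Dohana 'huvifis' matches the regular reflex exactly, so the pair is cognate.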